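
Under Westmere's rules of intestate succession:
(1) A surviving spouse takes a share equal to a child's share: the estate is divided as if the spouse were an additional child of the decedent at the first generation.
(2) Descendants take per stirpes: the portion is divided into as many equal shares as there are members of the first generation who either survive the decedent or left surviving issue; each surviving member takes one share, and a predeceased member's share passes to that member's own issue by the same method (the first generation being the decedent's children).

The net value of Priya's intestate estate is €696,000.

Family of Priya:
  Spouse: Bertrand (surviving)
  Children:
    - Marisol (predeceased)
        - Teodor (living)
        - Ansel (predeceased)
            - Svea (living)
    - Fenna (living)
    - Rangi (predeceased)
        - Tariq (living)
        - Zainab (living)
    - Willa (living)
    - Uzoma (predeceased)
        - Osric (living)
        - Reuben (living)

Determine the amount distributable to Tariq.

The spouse counts as an additional share at the children's level, so there are 6 primary shares of €116,000. Bertrand takes one such share (€116,000).
The children's combined portion (€580,000) is divided into 5 shares of €116,000: Fenna and Willa each take €116,000; Marisol's €116,000 share passes to Marisol's issue; Rangi's €116,000 share passes to Rangi's issue; Uzoma's €116,000 share passes to Uzoma's issue.
Marisol's share (€116,000) is divided into 2 shares of €58,000: Teodor takes €58,000; Ansel's €58,000 share passes to Ansel's issue.
Ansel's share (€58,000) passes entirely to Svea.
Rangi's share (€116,000) is divided into 2 shares of €58,000: Tariq and Zainab each take €58,000.
Uzoma's share (€116,000) is divided into 2 shares of €58,000: Osric and Reuben each take €58,000.

Tariq receives €58,000.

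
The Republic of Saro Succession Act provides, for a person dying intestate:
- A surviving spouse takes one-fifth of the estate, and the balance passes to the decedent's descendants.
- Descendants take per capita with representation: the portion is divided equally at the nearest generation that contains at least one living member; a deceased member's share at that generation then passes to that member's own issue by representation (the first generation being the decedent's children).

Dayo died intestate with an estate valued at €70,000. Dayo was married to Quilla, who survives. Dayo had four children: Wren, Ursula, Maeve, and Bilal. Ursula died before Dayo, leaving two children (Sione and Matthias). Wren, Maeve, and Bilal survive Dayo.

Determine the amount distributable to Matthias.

Matthias receives €7,000.

Quilla takes one-fifth of €70,000 = €14,000. The remaining €56,000 passes to the descendants.
The descendants' portion (€56,000) is divided into 4 shares of €14,000: Wren, Maeve, and Bilal each take €14,000; Ursula's €14,000 share passes to Ursula's issue.
Ursula's share (€14,000) is divided into 2 shares of €7,000: Sione and Matthias each take €7,000.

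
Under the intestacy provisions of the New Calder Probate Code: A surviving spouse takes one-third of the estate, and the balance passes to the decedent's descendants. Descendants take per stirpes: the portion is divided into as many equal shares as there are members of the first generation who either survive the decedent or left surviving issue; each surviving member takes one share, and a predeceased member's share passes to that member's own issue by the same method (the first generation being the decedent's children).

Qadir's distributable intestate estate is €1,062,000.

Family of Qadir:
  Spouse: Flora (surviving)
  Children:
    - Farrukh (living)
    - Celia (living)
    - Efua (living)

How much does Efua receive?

Flora takes one-third of €1,062,000 = €354,000. The remaining €708,000 passes to the descendants.
The descendants' portion (€708,000) is divided into 3 shares of €236,000: Farrukh, Celia, and Efua each take €236,000.

Efua receives €236,000.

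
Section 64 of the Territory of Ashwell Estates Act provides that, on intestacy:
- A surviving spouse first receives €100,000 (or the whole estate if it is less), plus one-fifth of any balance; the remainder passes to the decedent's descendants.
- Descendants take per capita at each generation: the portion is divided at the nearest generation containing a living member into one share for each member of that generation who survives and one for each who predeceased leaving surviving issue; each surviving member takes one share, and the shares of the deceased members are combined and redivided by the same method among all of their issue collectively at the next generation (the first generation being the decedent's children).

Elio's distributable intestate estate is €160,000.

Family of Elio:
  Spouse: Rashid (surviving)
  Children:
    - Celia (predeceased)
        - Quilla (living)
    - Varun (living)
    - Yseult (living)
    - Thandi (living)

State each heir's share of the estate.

Rashid: €112,000; Quilla: €12,000; Varun: €12,000; Yseult: €12,000; Thandi: €12,000

Rashid first takes €100,000, leaving a balance of €60,000. Rashid then takes one-fifth of the balance (€12,000), for a total of €112,000. The remaining €48,000 passes to the descendants.
The descendants' portion (€48,000) is divided at the children's generation into 4 shares of €12,000. Varun, Yseult, and Thandi each take €12,000. The remaining share for the deceased Celia (€12,000) is carried to the next generation.
That pool (€12,000) passes entirely to Quilla, the sole taker at the grandchildren's generation.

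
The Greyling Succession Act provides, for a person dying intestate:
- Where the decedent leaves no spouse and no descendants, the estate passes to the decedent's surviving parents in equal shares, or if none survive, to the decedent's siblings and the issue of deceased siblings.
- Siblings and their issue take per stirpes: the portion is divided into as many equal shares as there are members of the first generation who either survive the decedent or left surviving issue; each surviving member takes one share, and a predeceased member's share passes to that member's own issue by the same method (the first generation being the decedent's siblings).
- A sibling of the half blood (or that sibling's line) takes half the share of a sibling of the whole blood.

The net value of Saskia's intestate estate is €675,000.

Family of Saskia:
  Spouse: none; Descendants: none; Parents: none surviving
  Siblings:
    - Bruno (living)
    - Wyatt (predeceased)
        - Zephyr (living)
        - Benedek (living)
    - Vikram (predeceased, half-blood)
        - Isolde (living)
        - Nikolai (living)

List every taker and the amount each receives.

Bruno: €270,000; Zephyr: €135,000; Benedek: €135,000; Isolde: €67,500; Nikolai: €67,500

The entire €675,000 passes to the siblings and their issue.
Counting each half-blood sibling's line as half a unit, there are 5/2 units in €675,000, so one unit is €270,000. Whole-blood lines (Bruno and Wyatt) take €270,000 each; half-blood lines (Vikram) take €135,000 each.
Wyatt's share (€270,000) is divided into 2 shares of €135,000: Zephyr and Benedek each take €135,000.
Vikram's share (€135,000) is divided into 2 shares of €67,500: Isolde and Nikolai each take €67,500.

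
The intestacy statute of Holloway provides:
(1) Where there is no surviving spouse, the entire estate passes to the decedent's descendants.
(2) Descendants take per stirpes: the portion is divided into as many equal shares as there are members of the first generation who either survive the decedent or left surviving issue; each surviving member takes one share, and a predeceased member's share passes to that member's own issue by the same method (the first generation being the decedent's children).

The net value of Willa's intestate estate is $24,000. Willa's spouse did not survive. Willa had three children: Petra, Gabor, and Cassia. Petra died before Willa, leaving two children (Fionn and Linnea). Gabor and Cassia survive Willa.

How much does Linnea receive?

Linnea receives $4,000.

The entire $24,000 passes to the descendants.
That amount ($24,000) is divided into 3 shares of $8,000: Gabor and Cassia each take $8,000; Petra's $8,000 share passes to Petra's issue.
Petra's share ($8,000) is divided into 2 shares of $4,000: Fionn and Linnea each take $4,000.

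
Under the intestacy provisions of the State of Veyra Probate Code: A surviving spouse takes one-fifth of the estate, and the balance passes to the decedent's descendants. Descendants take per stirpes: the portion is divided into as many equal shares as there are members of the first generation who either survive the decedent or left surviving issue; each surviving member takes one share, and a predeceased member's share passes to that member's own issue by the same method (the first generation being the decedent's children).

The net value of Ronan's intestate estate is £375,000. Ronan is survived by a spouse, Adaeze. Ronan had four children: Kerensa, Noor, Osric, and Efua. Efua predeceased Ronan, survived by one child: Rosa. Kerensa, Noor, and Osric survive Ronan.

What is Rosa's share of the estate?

Rosa receives £75,000.

Adaeze takes one-fifth of £375,000 = £75,000. The remaining £300,000 passes to the descendants.
The descendants' portion (£300,000) is divided into 4 shares of £75,000: Kerensa, Noor, and Osric each take £75,000; Efua's £75,000 share passes to Efua's issue.
Efua's share (£75,000) passes entirely to Rosa.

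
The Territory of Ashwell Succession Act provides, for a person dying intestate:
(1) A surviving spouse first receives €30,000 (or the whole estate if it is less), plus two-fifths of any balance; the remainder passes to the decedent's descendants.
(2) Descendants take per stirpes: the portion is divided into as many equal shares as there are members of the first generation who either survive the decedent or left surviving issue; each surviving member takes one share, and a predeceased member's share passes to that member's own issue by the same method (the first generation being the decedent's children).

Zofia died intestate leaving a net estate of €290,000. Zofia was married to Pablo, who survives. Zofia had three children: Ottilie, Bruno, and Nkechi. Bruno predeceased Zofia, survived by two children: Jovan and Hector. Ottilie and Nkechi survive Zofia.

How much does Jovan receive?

Pablo first takes €30,000, leaving a balance of €260,000. Pablo then takes two-fifths of the balance (€104,000), for a total of €134,000. The remaining €156,000 passes to the descendants.
The descendants' portion (€156,000) is divided into 3 shares of €52,000: Ottilie and Nkechi each take €52,000; Bruno's €52,000 share passes to Bruno's issue.
Bruno's share (€52,000) is divided into 2 shares of €26,000: Jovan and Hector each take €26,000.

Jovan receives €26,000.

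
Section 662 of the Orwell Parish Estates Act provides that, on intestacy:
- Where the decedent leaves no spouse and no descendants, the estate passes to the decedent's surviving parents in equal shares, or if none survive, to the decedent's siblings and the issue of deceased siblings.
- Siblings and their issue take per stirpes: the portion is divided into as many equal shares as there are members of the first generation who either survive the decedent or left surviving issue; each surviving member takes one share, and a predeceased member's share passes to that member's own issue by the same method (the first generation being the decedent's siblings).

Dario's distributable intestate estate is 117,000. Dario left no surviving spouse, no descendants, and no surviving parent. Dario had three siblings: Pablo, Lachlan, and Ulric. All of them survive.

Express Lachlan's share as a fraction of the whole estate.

The entire 117,000 passes to the siblings and their issue.
That amount (117,000) is divided into 3 shares of 39,000: Pablo, Lachlan, and Ulric each take 39,000.

Lachlan receives 1/3 of the estate.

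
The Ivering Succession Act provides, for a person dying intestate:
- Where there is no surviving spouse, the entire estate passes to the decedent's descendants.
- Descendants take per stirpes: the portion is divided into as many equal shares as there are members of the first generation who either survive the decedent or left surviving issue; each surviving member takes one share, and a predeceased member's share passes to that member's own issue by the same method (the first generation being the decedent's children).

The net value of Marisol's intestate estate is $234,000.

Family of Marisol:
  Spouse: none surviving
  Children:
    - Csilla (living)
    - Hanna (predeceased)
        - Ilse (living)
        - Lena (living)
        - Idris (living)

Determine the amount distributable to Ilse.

The entire $234,000 passes to the descendants.
That amount ($234,000) is divided into 2 shares of $117,000: Csilla takes $117,000; Hanna's $117,000 share passes to Hanna's issue.
Hanna's share ($117,000) is divided into 3 shares of $39,000: Ilse, Lena, and Idris each take $39,000.

Ilse receives $39,000.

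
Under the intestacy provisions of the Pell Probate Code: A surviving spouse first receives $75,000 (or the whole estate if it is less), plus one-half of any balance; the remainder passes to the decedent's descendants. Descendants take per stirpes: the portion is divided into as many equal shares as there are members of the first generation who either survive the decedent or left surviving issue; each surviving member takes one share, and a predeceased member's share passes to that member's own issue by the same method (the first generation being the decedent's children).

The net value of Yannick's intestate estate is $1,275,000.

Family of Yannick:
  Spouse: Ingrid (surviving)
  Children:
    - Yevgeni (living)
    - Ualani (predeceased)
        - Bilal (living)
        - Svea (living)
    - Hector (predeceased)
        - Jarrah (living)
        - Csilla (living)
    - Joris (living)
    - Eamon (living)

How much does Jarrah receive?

Ingrid first takes $75,000, leaving a balance of $1,200,000. Ingrid then takes one-half of the balance ($600,000), for a total of $675,000. The remaining $600,000 passes to the descendants.
The descendants' portion ($600,000) is divided into 5 shares of $120,000: Yevgeni, Joris, and Eamon each take $120,000; Ualani's $120,000 share passes to Ualani's issue; Hector's $120,000 share passes to Hector's issue.
Ualani's share ($120,000) is divided into 2 shares of $60,000: Bilal and Svea each take $60,000.
Hector's share ($120,000) is divided into 2 shares of $60,000: Jarrah and Csilla each take $60,000.

Jarrah receives $60,000.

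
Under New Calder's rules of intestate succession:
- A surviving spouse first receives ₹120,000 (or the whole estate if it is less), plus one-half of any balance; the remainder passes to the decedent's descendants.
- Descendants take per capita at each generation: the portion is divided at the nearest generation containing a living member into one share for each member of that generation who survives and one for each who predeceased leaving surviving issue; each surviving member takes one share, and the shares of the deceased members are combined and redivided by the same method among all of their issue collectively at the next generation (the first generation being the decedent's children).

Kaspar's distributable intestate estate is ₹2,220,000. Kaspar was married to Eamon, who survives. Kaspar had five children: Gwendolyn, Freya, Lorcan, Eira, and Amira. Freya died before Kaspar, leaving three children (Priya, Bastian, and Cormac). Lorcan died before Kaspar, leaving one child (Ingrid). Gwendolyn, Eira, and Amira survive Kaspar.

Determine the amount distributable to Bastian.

Bastian receives ₹105,000.

Eamon first takes ₹120,000, leaving a balance of ₹2,100,000. Eamon then takes one-half of the balance (₹1,050,000), for a total of ₹1,170,000. The remaining ₹1,050,000 passes to the descendants.
The descendants' portion (₹1,050,000) is divided at the children's generation into 5 shares of ₹210,000. Gwendolyn, Eira, and Amira each take ₹210,000. The 2 shares of the deceased (Freya and Lorcan) are combined into a pool of ₹420,000.
That pool (₹420,000) is divided at the grandchildren's generation equally among Priya, Bastian, Cormac, and Ingrid: ₹105,000 each.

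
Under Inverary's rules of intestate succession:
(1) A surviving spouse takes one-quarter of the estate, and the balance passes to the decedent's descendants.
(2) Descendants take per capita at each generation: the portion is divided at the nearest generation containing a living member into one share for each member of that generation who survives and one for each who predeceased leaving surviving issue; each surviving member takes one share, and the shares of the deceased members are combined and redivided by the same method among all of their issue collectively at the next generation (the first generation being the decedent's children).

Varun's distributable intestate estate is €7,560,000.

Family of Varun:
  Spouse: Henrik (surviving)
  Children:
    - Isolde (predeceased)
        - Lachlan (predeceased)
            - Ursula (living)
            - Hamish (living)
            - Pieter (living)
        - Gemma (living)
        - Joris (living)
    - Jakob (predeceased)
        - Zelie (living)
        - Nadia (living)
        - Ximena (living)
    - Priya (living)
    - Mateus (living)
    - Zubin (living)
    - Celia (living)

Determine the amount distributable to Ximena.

Henrik takes one-quarter of €7,560,000 = €1,890,000. The remaining €5,670,000 passes to the descendants.
The descendants' portion (€5,670,000) is divided at the children's generation into 6 shares of €945,000. Priya, Mateus, Zubin, and Celia each take €945,000. The 2 shares of the deceased (Isolde and Jakob) are combined into a pool of €1,890,000.
That pool (€1,890,000) is divided at the grandchildren's generation into 6 shares of €315,000. Gemma, Joris, Zelie, Nadia, and Ximena each take €315,000. The remaining share for the deceased Lachlan (€315,000) is carried to the next generation.
That pool (€315,000) is divided at the great-grandchildren's generation equally among Ursula, Hamish, and Pieter: €105,000 each.

Ximena receives €315,000.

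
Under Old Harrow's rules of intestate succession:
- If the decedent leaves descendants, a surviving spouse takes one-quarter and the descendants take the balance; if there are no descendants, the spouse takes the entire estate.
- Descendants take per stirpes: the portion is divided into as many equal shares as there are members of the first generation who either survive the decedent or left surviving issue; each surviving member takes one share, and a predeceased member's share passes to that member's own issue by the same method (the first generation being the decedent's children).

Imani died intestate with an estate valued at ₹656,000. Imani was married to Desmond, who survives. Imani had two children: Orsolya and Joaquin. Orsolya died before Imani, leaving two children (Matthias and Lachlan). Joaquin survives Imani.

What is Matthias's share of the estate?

Matthias receives ₹123,000.

Desmond takes one-quarter of ₹656,000 = ₹164,000. The remaining ₹492,000 passes to the descendants.
The descendants' portion (₹492,000) is divided into 2 shares of ₹246,000: Joaquin takes ₹246,000; Orsolya's ₹246,000 share passes to Orsolya's issue.
Orsolya's share (₹246,000) is divided into 2 shares of ₹123,000: Matthias and Lachlan each take ₹123,000.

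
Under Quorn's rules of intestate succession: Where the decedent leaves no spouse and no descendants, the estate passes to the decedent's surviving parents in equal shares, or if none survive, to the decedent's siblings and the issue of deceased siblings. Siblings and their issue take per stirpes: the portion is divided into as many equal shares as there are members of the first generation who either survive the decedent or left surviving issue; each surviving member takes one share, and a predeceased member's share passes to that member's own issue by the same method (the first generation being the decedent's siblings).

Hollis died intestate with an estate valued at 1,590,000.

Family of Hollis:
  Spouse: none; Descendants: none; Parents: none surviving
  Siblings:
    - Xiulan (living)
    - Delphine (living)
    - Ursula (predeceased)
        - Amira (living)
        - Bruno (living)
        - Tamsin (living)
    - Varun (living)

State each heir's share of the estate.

Xiulan: 397,500; Delphine: 397,500; Amira: 132,500; Bruno: 132,500; Tamsin: 132,500; Varun: 397,500

The entire 1,590,000 passes to the siblings and their issue.
That amount (1,590,000) is divided into 4 shares of 397,500: Xiulan, Delphine, and Varun each take 397,500; Ursula's 397,500 share passes to Ursula's issue.
Ursula's share (397,500) is divided into 3 shares of 132,500: Amira, Bruno, and Tamsin each take 132,500.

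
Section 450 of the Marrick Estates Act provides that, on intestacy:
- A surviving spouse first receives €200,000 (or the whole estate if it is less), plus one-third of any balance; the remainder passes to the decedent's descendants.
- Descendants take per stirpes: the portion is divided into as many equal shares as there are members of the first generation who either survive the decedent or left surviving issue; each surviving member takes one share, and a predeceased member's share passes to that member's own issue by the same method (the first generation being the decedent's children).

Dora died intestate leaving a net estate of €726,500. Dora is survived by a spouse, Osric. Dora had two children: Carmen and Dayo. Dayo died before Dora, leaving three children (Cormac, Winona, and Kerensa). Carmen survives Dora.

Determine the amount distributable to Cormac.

Cormac receives €58,500.

Osric first takes €200,000, leaving a balance of €526,500. Osric then takes one-third of the balance (€175,500), for a total of €375,500. The remaining €351,000 passes to the descendants.
The descendants' portion (€351,000) is divided into 2 shares of €175,500: Carmen takes €175,500; Dayo's €175,500 share passes to Dayo's issue.
Dayo's share (€175,500) is divided into 3 shares of €58,500: Cormac, Winona, and Kerensa each take €58,500.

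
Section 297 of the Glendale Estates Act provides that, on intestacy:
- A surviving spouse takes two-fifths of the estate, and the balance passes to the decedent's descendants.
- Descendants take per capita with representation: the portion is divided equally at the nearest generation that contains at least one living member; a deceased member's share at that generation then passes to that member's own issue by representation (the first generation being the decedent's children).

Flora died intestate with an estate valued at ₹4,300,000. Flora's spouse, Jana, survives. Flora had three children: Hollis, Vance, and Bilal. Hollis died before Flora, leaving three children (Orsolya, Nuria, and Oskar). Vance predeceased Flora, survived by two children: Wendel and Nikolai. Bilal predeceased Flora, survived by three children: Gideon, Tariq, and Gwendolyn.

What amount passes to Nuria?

Jana takes two-fifths of ₹4,300,000 = ₹1,720,000. The remaining ₹2,580,000 passes to the descendants.
No child survives, so the initial division is made at the grandchildren's generation.
The descendants' portion (₹2,580,000) is divided into 8 shares of ₹322,500: Orsolya, Nuria, Oskar, Wendel, Nikolai, Gideon, Tariq, and Gwendolyn each take ₹322,500.

Nuria receives ₹322,500.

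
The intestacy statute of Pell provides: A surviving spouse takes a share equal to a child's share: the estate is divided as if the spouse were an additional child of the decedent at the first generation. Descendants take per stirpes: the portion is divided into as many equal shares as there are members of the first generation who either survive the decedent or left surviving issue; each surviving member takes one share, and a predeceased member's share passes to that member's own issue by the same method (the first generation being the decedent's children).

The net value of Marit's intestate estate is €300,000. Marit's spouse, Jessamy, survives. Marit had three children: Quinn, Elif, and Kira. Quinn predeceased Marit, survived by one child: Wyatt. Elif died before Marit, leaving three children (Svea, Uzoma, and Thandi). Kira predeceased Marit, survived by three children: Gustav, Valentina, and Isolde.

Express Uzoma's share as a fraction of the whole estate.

Uzoma receives 1/12 of the estate.

The spouse counts as an additional share at the children's level, so there are 4 primary shares of €75,000. Jessamy takes one such share (€75,000).
The children's combined portion (€225,000) is divided into 3 shares of €75,000: Quinn's €75,000 share passes to Quinn's issue; Elif's €75,000 share passes to Elif's issue; Kira's €75,000 share passes to Kira's issue.
Quinn's share (€75,000) passes entirely to Wyatt.
Elif's share (€75,000) is divided into 3 shares of €25,000: Svea, Uzoma, and Thandi each take €25,000.
Kira's share (€75,000) is divided into 3 shares of €25,000: Gustav, Valentina, and Isolde each take €25,000.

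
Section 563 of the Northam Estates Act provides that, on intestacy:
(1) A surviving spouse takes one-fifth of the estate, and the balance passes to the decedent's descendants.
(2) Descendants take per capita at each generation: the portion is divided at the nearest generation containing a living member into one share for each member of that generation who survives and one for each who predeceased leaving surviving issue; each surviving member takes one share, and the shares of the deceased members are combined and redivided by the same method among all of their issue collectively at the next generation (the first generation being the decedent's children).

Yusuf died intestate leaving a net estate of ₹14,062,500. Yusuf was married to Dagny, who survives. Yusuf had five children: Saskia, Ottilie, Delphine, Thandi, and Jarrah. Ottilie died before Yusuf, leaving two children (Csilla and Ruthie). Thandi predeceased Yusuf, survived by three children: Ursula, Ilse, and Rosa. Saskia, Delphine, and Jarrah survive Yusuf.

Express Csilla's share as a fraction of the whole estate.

Dagny takes one-fifth of ₹14,062,500 = ₹2,812,500. The remaining ₹11,250,000 passes to the descendants.
The descendants' portion (₹11,250,000) is divided at the children's generation into 5 shares of ₹2,250,000. Saskia, Delphine, and Jarrah each take ₹2,250,000. The 2 shares of the deceased (Ottilie and Thandi) are combined into a pool of ₹4,500,000.
That pool (₹4,500,000) is divided at the grandchildren's generation equally among Csilla, Ruthie, Ursula, Ilse, and Rosa: ₹900,000 each.

Csilla receives 8/125 of the estate.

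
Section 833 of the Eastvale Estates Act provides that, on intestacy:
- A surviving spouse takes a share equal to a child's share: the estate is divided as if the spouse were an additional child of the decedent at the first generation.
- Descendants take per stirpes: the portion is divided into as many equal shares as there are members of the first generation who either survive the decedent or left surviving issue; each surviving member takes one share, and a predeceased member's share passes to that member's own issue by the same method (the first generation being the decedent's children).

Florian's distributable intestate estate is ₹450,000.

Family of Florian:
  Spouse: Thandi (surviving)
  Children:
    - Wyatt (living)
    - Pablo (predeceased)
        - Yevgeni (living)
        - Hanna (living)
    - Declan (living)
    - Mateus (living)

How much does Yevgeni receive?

Yevgeni receives ₹45,000.

The spouse counts as an additional share at the children's level, so there are 5 primary shares of ₹90,000. Thandi takes one such share (₹90,000).
The children's combined portion (₹360,000) is divided into 4 shares of ₹90,000: Wyatt, Declan, and Mateus each take ₹90,000; Pablo's ₹90,000 share passes to Pablo's issue.
Pablo's share (₹90,000) is divided into 2 shares of ₹45,000: Yevgeni and Hanna each take ₹45,000.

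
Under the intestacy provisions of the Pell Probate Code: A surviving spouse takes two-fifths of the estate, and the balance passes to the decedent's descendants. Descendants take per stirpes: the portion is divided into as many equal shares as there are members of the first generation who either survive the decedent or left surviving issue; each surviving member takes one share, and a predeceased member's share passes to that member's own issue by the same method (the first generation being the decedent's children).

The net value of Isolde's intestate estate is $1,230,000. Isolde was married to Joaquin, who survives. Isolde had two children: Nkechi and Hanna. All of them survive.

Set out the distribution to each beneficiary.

Joaquin: $492,000; Nkechi: $369,000; Hanna: $369,000

Joaquin takes two-fifths of $1,230,000 = $492,000. The remaining $738,000 passes to the descendants.
The descendants' portion ($738,000) is divided into 2 shares of $369,000: Nkechi and Hanna each take $369,000.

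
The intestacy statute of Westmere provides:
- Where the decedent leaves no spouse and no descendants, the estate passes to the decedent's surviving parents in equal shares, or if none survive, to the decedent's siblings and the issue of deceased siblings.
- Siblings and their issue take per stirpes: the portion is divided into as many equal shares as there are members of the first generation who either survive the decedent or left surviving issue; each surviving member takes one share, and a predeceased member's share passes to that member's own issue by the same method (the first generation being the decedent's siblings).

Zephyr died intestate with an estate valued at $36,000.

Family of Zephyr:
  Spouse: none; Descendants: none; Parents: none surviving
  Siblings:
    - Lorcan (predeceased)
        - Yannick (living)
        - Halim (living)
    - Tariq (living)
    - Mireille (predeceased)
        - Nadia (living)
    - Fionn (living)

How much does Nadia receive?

The entire $36,000 passes to the siblings and their issue.
That amount ($36,000) is divided into 4 shares of $9,000: Tariq and Fionn each take $9,000; Lorcan's $9,000 share passes to Lorcan's issue; Mireille's $9,000 share passes to Mireille's issue.
Lorcan's share ($9,000) is divided into 2 shares of $4,500: Yannick and Halim each take $4,500.
Mireille's share ($9,000) passes entirely to Nadia.

Nadia receives $9,000.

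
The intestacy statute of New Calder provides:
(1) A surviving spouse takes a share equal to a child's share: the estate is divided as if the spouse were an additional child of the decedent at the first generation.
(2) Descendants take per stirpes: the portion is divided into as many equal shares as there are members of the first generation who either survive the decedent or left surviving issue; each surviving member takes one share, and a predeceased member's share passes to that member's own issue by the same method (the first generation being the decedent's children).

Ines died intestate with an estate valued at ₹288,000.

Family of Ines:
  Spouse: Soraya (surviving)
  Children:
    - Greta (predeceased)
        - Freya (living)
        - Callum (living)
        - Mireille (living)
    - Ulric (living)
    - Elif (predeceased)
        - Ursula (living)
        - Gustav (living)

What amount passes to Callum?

Callum receives ₹24,000.

The spouse counts as an additional share at the children's level, so there are 4 primary shares of ₹72,000. Soraya takes one such share (₹72,000).
The children's combined portion (₹216,000) is divided into 3 shares of ₹72,000: Ulric takes ₹72,000; Greta's ₹72,000 share passes to Greta's issue; Elif's ₹72,000 share passes to Elif's issue.
Greta's share (₹72,000) is divided into 3 shares of ₹24,000: Freya, Callum, and Mireille each take ₹24,000.
Elif's share (₹72,000) is divided into 2 shares of ₹36,000: Ursula and Gustav each take ₹36,000.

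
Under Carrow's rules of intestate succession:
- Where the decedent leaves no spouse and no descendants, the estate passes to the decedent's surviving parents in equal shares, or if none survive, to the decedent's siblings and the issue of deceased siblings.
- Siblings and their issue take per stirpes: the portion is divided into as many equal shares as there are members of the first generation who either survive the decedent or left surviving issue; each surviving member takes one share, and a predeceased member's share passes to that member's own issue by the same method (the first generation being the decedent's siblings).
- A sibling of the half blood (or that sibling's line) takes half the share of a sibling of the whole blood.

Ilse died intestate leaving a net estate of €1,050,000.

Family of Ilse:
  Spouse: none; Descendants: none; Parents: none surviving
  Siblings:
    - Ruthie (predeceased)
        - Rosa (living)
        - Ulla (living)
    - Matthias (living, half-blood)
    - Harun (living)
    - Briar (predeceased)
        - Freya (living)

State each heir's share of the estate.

Rosa: €150,000; Ulla: €150,000; Matthias: €150,000; Harun: €300,000; Freya: €300,000

The entire €1,050,000 passes to the siblings and their issue.
Counting each half-blood sibling's line as half a unit, there are 7/2 units in €1,050,000, so one unit is €300,000. Whole-blood lines (Ruthie, Harun, and Briar) take €300,000 each; half-blood lines (Matthias) take €150,000 each.
Ruthie's share (€300,000) is divided into 2 shares of €150,000: Rosa and Ulla each take €150,000.
Briar's share (€300,000) passes entirely to Freya.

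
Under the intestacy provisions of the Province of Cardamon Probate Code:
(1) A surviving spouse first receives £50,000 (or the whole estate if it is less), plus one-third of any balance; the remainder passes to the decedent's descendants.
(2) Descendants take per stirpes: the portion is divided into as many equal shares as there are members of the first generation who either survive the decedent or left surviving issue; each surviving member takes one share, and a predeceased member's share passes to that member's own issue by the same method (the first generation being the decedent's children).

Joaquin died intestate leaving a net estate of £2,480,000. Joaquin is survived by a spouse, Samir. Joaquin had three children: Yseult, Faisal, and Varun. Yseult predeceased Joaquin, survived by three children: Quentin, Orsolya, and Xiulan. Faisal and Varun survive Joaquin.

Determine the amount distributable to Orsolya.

Samir first takes £50,000, leaving a balance of £2,430,000. Samir then takes one-third of the balance (£810,000), for a total of £860,000. The remaining £1,620,000 passes to the descendants.
The descendants' portion (£1,620,000) is divided into 3 shares of £540,000: Faisal and Varun each take £540,000; Yseult's £540,000 share passes to Yseult's issue.
Yseult's share (£540,000) is divided into 3 shares of £180,000: Quentin, Orsolya, and Xiulan each take £180,000.

Orsolya receives £180,000.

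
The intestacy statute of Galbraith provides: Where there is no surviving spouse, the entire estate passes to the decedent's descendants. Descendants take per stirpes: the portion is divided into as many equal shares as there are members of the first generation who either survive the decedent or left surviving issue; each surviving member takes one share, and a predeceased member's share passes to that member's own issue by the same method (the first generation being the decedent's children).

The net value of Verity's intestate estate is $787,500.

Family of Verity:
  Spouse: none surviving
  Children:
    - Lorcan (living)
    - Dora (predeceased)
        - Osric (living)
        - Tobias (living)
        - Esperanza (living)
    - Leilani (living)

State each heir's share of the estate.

The entire $787,500 passes to the descendants.
That amount ($787,500) is divided into 3 shares of $262,500: Lorcan and Leilani each take $262,500; Dora's $262,500 share passes to Dora's issue.
Dora's share ($262,500) is divided into 3 shares of $87,500: Osric, Tobias, and Esperanza each take $87,500.

Lorcan: $262,500; Osric: $87,500; Tobias: $87,500; Esperanza: $87,500; Leilani: $262,500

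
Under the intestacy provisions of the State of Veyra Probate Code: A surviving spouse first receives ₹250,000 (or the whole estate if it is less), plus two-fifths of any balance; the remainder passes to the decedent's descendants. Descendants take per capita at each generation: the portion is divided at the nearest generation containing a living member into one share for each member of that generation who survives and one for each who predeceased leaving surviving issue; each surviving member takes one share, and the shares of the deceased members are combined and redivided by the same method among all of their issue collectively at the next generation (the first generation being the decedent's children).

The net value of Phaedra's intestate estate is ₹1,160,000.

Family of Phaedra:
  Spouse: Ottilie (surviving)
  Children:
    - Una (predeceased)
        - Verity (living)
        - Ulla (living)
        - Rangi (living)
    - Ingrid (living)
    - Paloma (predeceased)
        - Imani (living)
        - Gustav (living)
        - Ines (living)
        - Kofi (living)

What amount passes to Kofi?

Kofi receives ₹52,000.

Ottilie first takes ₹250,000, leaving a balance of ₹910,000. Ottilie then takes two-fifths of the balance (₹364,000), for a total of ₹614,000. The remaining ₹546,000 passes to the descendants.
The descendants' portion (₹546,000) is divided at the children's generation into 3 shares of ₹182,000. Ingrid takes ₹182,000. The 2 shares of the deceased (Una and Paloma) are combined into a pool of ₹364,000.
That pool (₹364,000) is divided at the grandchildren's generation equally among Verity, Ulla, Rangi, Imani, Gustav, Ines, and Kofi: ₹52,000 each.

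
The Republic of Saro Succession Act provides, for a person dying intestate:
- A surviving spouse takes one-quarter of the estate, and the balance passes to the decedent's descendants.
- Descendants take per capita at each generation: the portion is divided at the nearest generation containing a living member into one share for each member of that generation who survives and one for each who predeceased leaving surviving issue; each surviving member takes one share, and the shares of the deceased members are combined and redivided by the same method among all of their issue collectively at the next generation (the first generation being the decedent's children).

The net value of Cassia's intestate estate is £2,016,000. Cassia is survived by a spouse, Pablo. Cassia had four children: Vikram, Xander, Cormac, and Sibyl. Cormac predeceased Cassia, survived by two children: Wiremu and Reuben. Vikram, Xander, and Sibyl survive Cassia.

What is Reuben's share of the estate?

Reuben receives £189,000.

Pablo takes one-quarter of £2,016,000 = £504,000. The remaining £1,512,000 passes to the descendants.
The descendants' portion (£1,512,000) is divided at the children's generation into 4 shares of £378,000. Vikram, Xander, and Sibyl each take £378,000. The remaining share for the deceased Cormac (£378,000) is carried to the next generation.
That pool (£378,000) is divided at the grandchildren's generation equally among Wiremu and Reuben: £189,000 each.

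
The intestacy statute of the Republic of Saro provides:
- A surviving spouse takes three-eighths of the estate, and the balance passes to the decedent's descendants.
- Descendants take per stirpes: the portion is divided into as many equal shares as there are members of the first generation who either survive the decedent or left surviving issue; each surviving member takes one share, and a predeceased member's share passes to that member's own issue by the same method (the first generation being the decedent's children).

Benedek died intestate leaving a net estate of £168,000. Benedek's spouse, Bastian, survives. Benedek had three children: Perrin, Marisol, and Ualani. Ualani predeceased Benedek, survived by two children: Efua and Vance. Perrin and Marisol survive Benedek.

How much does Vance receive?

Vance receives £17,500.

Bastian takes three-eighths of £168,000 = £63,000. The remaining £105,000 passes to the descendants.
The descendants' portion (£105,000) is divided into 3 shares of £35,000: Perrin and Marisol each take £35,000; Ualani's £35,000 share passes to Ualani's issue.
Ualani's share (£35,000) is divided into 2 shares of £17,500: Efua and Vance each take £17,500.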